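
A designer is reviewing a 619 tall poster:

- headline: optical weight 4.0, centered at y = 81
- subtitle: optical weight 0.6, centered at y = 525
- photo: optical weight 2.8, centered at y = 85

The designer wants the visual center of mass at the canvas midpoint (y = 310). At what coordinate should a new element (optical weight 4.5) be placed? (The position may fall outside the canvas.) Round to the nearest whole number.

y ≈ 625

After adding the new element, total weight = 4.0 + 0.6 + 2.8 + 4.5 = 11.9.
Along y: (877.0 + 4.5·y) / 11.9 = 310 (existing moment 4.0·81 + 0.6·525 + 2.8·85 = 877.0) ⇒ y = (3689.0 − 877.0) / 4.5 ≈ 624.89.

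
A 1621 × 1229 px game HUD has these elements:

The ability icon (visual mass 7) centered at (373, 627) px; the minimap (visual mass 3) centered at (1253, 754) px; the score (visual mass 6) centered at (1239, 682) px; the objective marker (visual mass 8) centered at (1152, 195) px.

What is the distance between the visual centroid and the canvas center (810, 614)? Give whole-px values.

Total weight = 7 + 3 + 6 + 8 = 24.
x-moment: 7·373 + 3·1253 + 6·1239 + 8·1152 = 23020; centroid 23020/24 ≈ 959.17.
y-moment: 7·627 + 3·754 + 6·682 + 8·195 = 12303; centroid 12303/24 ≈ 512.62.
From (810, 614): dx = 149.17, dy = -101.38, so the distance is √(dx²+dy²) ≈ 180.35.

≈ 180 px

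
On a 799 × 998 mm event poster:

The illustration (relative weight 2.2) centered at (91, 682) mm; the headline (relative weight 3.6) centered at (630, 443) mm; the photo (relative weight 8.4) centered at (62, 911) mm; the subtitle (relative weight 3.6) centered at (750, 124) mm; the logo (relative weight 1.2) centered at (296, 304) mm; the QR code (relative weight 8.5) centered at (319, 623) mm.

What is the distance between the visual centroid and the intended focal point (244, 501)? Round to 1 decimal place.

≈ 134.4 mm

Total weight = 2.2 + 3.6 + 8.4 + 3.6 + 1.2 + 8.5 = 27.5.
x: moment 8755.7 / weight 27.5 ≈ 318.39
Σw·y = 16854.3; ȳ = 16854.3/27.5 ≈ 612.88.
From (244, 501): dx = 74.39, dy = 111.88, so the distance is √(dx²+dy²) ≈ 134.36.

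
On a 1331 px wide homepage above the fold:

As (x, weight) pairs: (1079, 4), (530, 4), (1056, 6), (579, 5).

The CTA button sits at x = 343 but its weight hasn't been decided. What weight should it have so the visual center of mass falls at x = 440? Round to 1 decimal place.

w ≈ 75.3

Existing Σw = 19 (4 + 4 + 6 + 5); existing moment 4·1079 + 4·530 + 6·1056 + 5·579 = 15667.
Balance at x = 440 requires (15667 + w·343) / (19 + w) = 440.
Solving: w = (440·19 − 15667) / (343 − 440) = -7307 / -97 ≈ 75.33.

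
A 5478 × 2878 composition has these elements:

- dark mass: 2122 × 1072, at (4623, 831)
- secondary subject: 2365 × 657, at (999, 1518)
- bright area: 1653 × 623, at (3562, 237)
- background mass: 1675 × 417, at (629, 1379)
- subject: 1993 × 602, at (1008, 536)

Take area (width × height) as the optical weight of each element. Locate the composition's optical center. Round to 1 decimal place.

Areas → weights: dark mass 2122·1072 = 2274784, secondary subject 2365·657 = 1553805, bright area 1653·623 = 1029819, background mass 1675·417 = 698475, subject 1993·602 = 1199786; Σw = 6756669.
x-moment: 2274784·4623 + 1553805·999 + 1029819·3562 + 698475·629 + 1199786·1008 = 17385517968; centroid 17385517968/6756669 ≈ 2573.09.
y-moment: 2274784·831 + 1553805·1518 + 1029819·237 + 698475·1379 + 1199786·536 = 6099370918; centroid 6099370918/6756669 ≈ 902.72.

(2573.1, 902.7)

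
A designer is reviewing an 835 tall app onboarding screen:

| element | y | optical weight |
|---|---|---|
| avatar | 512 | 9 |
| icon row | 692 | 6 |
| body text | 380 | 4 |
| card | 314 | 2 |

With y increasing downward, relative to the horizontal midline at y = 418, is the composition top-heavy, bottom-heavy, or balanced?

bottom-heavy

Weights sum to 9 + 6 + 4 + 2 = 21.
y-moment: 9·512 + 6·692 + 4·380 + 2·314 = 10908; centroid 10908/21 ≈ 519.43.
Since 519.4 is below (larger y than) 418, the composition reads bottom-heavy.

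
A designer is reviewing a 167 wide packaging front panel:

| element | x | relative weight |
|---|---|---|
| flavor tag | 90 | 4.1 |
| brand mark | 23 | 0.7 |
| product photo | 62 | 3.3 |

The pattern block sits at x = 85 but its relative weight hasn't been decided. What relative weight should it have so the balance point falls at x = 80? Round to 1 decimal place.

w ≈ 11.7

Known weights sum to 4.1 + 0.7 + 3.3 = 8.1; their moment is 4.1·90 + 0.7·23 + 3.3·62 = 589.7.
Balance at x = 80 requires (589.7 + w·85) / (8.1 + w) = 80.
So w = (80·8.1 − 589.7)/(85 − 80) = 58.3/5 ≈ 11.66.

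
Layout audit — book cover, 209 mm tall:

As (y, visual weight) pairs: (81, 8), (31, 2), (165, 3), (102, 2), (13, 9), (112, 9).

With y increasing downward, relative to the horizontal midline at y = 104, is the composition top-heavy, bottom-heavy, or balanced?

Weights sum to 8 + 2 + 3 + 2 + 9 + 9 = 33.
y: moment 2534 / weight 33 ≈ 76.79
76.8 vs midline 104 → top-heavy.

top-heavy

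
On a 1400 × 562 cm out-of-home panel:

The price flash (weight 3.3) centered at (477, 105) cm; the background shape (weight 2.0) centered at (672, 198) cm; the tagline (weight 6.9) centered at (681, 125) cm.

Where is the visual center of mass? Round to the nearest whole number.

Σw = 3.3 + 2.0 + 6.9 = 12.2.
Σw·x = 3.3·477 + 2.0·672 + 6.9·681 = 7617.0, so x̄ = 7617.0/12.2 ≈ 624.34.
Σw·y = 3.3·105 + 2.0·198 + 6.9·125 = 1605.0, so ȳ = 1605.0/12.2 ≈ 131.56.

(624, 132)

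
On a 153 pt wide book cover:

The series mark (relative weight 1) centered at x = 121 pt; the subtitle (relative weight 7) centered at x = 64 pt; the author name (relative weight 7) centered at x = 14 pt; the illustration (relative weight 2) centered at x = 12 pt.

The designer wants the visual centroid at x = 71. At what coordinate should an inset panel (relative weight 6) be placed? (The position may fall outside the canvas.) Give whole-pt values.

x ≈ 157

New total weight: (1 + 7 + 7 + 2) + 6 = 23.
x: target moment 23×71 = 1633; current 1·121 + 7·64 + 7·14 + 2·12 = 691; the inset panel supplies 942, so x = 942/6 ≈ 157.00.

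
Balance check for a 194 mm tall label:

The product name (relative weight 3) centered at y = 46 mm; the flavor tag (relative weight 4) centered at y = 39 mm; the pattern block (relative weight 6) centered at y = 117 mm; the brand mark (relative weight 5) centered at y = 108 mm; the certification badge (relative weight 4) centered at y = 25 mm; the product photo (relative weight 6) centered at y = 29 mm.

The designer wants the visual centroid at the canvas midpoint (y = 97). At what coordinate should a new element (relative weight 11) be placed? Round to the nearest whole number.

y ≈ 179

New total weight: (3 + 4 + 6 + 5 + 4 + 6) + 11 = 39.
y: target moment 39×97 = 3783; current 3·46 + 4·39 + 6·117 + 5·108 + 4·25 + 6·29 = 1810; the new element supplies 1973, so y = 1973/11 ≈ 179.36.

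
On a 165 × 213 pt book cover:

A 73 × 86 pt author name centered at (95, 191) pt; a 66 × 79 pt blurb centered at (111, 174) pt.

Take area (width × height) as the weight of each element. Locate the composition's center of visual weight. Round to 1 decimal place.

Areas → weights: author name 73·86 = 6278, blurb 66·79 = 5214; Σw = 11492.
x: (6278·95 + 5214·111) / 11492 = 1175164 / 11492 ≈ 102.26
y: (6278·191 + 5214·174) / 11492 = 2106334 / 11492 ≈ 183.29

(102.3, 183.3)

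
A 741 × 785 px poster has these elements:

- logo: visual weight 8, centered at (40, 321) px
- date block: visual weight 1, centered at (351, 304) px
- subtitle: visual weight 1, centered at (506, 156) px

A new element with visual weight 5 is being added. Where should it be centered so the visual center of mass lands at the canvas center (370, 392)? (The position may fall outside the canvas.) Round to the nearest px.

(875, 570)

After adding the new element, total weight = 8 + 1 + 1 + 5 = 15.
Along x: (1177 + 5·x) / 15 = 370 (existing moment 8·40 + 1·351 + 1·506 = 1177) ⇒ x = (5550 − 1177) / 5 ≈ 874.60.
Along y: (3028 + 5·y) / 15 = 392 (existing moment 8·321 + 1·304 + 1·156 = 3028) ⇒ y = (5880 − 3028) / 5 ≈ 570.40.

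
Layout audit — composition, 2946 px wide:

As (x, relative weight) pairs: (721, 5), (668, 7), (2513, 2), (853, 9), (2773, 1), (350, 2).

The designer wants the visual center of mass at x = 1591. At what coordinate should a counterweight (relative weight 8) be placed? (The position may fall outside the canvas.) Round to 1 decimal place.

x ≈ 3704.6

New total weight: (5 + 7 + 2 + 9 + 1 + 2) + 8 = 34.
x: need Σw·x = 34·1591 = 54094. Existing = 5·721 + 7·668 + 2·2513 + 9·853 + 1·2773 + 2·350 = 24457. Remainder 29637 / 8 ≈ 3704.62.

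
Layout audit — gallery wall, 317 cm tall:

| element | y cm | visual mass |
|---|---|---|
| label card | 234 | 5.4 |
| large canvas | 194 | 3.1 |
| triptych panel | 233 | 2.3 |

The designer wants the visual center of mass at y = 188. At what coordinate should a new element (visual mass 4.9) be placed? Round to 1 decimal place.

New total weight: (5.4 + 3.1 + 2.3) + 4.9 = 15.7.
y: need Σw·y = 15.7·188 = 2951.6. Existing = 5.4·234 + 3.1·194 + 2.3·233 = 2400.9. Remainder 550.7 / 4.9 ≈ 112.39.

y ≈ 112.4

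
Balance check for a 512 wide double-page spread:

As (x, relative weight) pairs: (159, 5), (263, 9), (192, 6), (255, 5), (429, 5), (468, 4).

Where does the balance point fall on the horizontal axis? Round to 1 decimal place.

Weights sum to 5 + 9 + 6 + 5 + 5 + 4 = 34.
Σw·x = 9606; x̄ = 9606/34 ≈ 282.53.

x ≈ 282.5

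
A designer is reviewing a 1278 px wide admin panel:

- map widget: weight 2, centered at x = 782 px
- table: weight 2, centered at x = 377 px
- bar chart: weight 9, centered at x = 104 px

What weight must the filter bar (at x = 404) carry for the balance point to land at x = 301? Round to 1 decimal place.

w ≈ 6.4

Existing Σw = 13 (2 + 2 + 9); existing moment 2·782 + 2·377 + 9·104 = 3254.
For the centroid to hit 301: (3254 + w·404) / (13 + w) = 301.
Rearranging, w·(404 − 301) = 301·13 − 3254 = 659, so w ≈ 659/103 = 6.40.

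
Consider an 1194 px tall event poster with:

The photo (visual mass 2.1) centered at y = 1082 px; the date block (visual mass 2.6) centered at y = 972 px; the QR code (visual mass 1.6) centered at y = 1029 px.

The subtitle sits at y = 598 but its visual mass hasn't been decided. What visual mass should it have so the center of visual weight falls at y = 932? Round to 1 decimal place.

w ≈ 1.7

Fixed elements: Σw = 2.1 + 2.6 + 1.6 = 6.3, Σw·y = 2.1·1082 + 2.6·972 + 1.6·1029 = 6445.8.
Set Σw·y/Σw = 932: (6445.8 + 598w) = 932·(6.3 + w).
So w = (932·6.3 − 6445.8)/(598 − 932) = -574.2/-334 ≈ 1.72.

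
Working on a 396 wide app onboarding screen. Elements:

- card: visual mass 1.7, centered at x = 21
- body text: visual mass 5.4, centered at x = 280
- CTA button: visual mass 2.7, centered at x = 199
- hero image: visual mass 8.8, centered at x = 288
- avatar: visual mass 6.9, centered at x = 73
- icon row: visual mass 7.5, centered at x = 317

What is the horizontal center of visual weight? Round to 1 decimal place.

Total weight = 1.7 + 5.4 + 2.7 + 8.8 + 6.9 + 7.5 = 33.0.
x: (1.7·21 + 5.4·280 + 2.7·199 + 8.8·288 + 6.9·73 + 7.5·317) / 33.0 = 7500.6 / 33.0 ≈ 227.29

x ≈ 227.3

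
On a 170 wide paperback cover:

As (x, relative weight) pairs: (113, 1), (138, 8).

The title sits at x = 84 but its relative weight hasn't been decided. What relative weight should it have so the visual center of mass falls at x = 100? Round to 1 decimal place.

w ≈ 19.8

Fixed elements: Σw = 1 + 8 = 9, Σw·x = 1·113 + 8·138 = 1217.
For the centroid to hit 100: (1217 + w·84) / (9 + w) = 100.
Solving: w = (100·9 − 1217) / (84 − 100) = -317 / -16 ≈ 19.81.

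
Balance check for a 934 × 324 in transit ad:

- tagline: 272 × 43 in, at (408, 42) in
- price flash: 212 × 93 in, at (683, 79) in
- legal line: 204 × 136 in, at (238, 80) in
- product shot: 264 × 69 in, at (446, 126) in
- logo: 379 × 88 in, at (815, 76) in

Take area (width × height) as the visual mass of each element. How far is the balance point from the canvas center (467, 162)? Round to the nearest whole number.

Areas → weights: tagline 272·43 = 11696, price flash 212·93 = 19716, legal line 204·136 = 27744, product shot 264·69 = 18216, logo 379·88 = 33352; Σw = 110724.
x-moment: 11696·408 + 19716·683 + 27744·238 + 18216·446 + 33352·815 = 60147284; centroid 60147284/110724 ≈ 543.22.
y-moment: 11696·42 + 19716·79 + 27744·80 + 18216·126 + 33352·76 = 9098284; centroid 9098284/110724 ≈ 82.17.
Offset from (467, 162): Δx ≈ 76.22, Δy ≈ -79.83; distance = √(Δx² + Δy²) ≈ 110.37.

≈ 110 in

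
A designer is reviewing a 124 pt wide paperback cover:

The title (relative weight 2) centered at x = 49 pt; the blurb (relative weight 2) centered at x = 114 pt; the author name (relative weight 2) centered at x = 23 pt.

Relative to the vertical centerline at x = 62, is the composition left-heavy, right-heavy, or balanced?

balanced

Σw = 2 + 2 + 2 = 6.
Σw·x = 2·49 + 2·114 + 2·23 = 372, so x̄ = 372/6 ≈ 62.00.
62.00 = 62 exactly: balanced.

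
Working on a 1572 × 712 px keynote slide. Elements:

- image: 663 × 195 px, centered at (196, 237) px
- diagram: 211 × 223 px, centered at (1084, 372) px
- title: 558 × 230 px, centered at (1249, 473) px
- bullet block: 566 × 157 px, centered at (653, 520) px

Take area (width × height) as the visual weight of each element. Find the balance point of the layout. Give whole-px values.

(749, 394)

Areas: image 663·195 = 129285, diagram 211·223 = 47053, title 558·230 = 128340, bullet block 566·157 = 88862. Total weight = 393540.
x: (129285·196 + 47053·1084 + 128340·1249 + 88862·653) / 393540 = 294668858 / 393540 ≈ 748.76
y: (129285·237 + 47053·372 + 128340·473 + 88862·520) / 393540 = 155057321 / 393540 ≈ 394.01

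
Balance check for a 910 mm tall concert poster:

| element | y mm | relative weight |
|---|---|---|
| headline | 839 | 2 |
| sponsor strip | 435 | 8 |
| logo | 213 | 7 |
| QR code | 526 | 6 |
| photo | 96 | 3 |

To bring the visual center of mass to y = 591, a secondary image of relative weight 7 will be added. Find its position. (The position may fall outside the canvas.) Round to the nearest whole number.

y ≈ 1344

After adding the secondary image, total weight = 2 + 8 + 7 + 6 + 3 + 7 = 33.
Along y: (10093 + 7·y) / 33 = 591 (existing moment 2·839 + 8·435 + 7·213 + 6·526 + 3·96 = 10093) ⇒ y = (19503 − 10093) / 7 ≈ 1344.29.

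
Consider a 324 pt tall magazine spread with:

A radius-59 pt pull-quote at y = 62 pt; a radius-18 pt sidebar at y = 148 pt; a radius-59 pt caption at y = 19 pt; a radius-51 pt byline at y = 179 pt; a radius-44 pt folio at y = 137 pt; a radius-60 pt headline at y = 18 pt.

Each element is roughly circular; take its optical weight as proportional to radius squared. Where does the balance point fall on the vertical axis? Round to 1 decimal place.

y ≈ 73.0

r² weights: pull-quote 59² = 3481, sidebar 18² = 324, caption 59² = 3481, byline 51² = 2601, folio 44² = 1936, headline 60² = 3600. Total = 15423.
Σw·y = 3481·62 + 324·148 + 3481·19 + 2601·179 + 1936·137 + 3600·18 = 1125524, so ȳ = 1125524/15423 ≈ 72.98.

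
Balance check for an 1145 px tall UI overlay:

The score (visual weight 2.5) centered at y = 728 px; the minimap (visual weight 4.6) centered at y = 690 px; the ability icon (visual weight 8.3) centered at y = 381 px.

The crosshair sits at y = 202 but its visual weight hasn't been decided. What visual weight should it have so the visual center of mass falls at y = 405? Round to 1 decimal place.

Known weights sum to 2.5 + 4.6 + 8.3 = 15.4; their moment is 2.5·728 + 4.6·690 + 8.3·381 = 8156.3.
For the centroid to hit 405: (8156.3 + w·202) / (15.4 + w) = 405.
Rearranging, w·(202 − 405) = 405·15.4 − 8156.3 = -1919.3, so w ≈ -1919.3/-203 = 9.45.

w ≈ 9.5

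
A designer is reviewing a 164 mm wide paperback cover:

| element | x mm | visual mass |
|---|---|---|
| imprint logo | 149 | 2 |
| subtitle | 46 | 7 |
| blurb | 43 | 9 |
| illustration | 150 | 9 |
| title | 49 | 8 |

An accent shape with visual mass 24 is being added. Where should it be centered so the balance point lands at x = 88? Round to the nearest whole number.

New total weight: (2 + 7 + 9 + 9 + 8) + 24 = 59.
x: target moment 59×88 = 5192; current 2·149 + 7·46 + 9·43 + 9·150 + 8·49 = 2749; the accent shape supplies 2443, so x = 2443/24 ≈ 101.79.

x ≈ 102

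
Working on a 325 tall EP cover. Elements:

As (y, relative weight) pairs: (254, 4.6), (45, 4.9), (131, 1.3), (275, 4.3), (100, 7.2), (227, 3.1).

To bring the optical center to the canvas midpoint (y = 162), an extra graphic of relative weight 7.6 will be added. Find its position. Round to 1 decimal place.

After adding the extra graphic, total weight = 4.6 + 4.9 + 1.3 + 4.3 + 7.2 + 3.1 + 7.6 = 33.0.
y: need Σw·y = 33.0·162 = 5346.0. Existing = 4.6·254 + 4.9·45 + 1.3·131 + 4.3·275 + 7.2·100 + 3.1·227 = 4165.4. Remainder 1180.6 / 7.6 ≈ 155.34.

y ≈ 155.3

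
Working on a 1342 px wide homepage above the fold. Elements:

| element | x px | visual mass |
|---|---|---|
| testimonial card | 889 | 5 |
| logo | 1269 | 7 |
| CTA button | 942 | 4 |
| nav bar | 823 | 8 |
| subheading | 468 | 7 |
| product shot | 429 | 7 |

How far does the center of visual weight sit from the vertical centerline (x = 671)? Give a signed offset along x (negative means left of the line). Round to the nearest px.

Weights sum to 5 + 7 + 4 + 8 + 7 + 7 = 38.
x: (5·889 + 7·1269 + 4·942 + 8·823 + 7·468 + 7·429) / 38 = 29959 / 38 ≈ 788.39
Against x = 671, that's 788.39 − 671 = 117.39.

≈ 117 px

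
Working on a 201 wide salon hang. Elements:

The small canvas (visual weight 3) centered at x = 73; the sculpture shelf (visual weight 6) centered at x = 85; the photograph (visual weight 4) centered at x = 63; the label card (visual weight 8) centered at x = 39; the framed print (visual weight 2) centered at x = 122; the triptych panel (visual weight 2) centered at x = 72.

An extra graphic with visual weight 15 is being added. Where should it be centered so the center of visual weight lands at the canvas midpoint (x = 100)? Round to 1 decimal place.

x ≈ 154.6

With the extra graphic, Σw becomes 3 + 6 + 4 + 8 + 2 + 2 + 15 = 40.
Along x: (1681 + 15·x) / 40 = 100 (existing moment 3·73 + 6·85 + 4·63 + 8·39 + 2·122 + 2·72 = 1681) ⇒ x = (4000 − 1681) / 15 ≈ 154.60.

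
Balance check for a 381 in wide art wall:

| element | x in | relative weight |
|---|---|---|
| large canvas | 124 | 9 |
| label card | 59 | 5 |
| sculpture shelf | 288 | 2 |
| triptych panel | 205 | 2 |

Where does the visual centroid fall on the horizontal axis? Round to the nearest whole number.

Total weight = 9 + 5 + 2 + 2 = 18.
x-moment: 9·124 + 5·59 + 2·288 + 2·205 = 2397; centroid 2397/18 ≈ 133.17.

x ≈ 133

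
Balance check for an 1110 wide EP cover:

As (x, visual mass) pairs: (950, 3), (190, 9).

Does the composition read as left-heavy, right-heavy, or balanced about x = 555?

left-heavy

Weights sum to 3 + 9 = 12.
x-moment: 3·950 + 9·190 = 4560; centroid 4560/12 ≈ 380.00.
Since 380.0 is left of 555, the composition reads left-heavy.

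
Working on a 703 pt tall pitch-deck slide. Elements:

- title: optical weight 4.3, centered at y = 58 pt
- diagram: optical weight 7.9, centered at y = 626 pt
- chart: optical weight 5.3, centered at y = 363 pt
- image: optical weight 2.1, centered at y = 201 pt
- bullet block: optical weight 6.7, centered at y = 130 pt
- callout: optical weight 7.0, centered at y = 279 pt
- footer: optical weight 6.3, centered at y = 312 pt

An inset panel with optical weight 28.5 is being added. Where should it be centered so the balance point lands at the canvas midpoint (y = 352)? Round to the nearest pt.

y ≈ 408

New total weight: (4.3 + 7.9 + 5.3 + 2.1 + 6.7 + 7.0 + 6.3) + 28.5 = 68.1.
Along y: (12330.4 + 28.5·y) / 68.1 = 352 (existing moment 4.3·58 + 7.9·626 + 5.3·363 + 2.1·201 + 6.7·130 + 7.0·279 + 6.3·312 = 12330.4) ⇒ y = (23971.2 − 12330.4) / 28.5 ≈ 408.45.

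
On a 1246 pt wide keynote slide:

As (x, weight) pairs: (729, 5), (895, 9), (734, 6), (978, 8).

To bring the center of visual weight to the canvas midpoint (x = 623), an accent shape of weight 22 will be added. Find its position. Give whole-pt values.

After adding the accent shape, total weight = 5 + 9 + 6 + 8 + 22 = 50.
x: target moment 50×623 = 31150; current 5·729 + 9·895 + 6·734 + 8·978 = 23928; the accent shape supplies 7222, so x = 7222/22 ≈ 328.27.

x ≈ 328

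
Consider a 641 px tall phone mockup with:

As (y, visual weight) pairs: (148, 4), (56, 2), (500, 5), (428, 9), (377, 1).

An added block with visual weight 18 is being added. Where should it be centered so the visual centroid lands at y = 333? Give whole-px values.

New total weight: (4 + 2 + 5 + 9 + 1) + 18 = 39.
y: target moment 39×333 = 12987; current 4·148 + 2·56 + 5·500 + 9·428 + 1·377 = 7433; the added block supplies 5554, so y = 5554/18 ≈ 308.56.

y ≈ 309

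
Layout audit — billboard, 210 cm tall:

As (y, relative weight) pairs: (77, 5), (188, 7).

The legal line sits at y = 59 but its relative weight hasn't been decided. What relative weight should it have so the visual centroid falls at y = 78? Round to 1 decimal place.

Fixed elements: Σw = 5 + 7 = 12, Σw·y = 5·77 + 7·188 = 1701.
For the centroid to hit 78: (1701 + w·59) / (12 + w) = 78.
So w = (78·12 − 1701)/(59 − 78) = -765/-19 ≈ 40.26.

w ≈ 40.3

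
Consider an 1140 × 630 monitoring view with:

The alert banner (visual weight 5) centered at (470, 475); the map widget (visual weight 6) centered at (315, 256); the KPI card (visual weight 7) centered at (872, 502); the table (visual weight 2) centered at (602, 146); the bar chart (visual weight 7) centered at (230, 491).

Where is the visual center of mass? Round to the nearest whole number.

(487, 413)

Weights sum to 5 + 6 + 7 + 2 + 7 = 27.
x: (5·470 + 6·315 + 7·872 + 2·602 + 7·230) / 27 = 13158 / 27 ≈ 487.33
y: (5·475 + 6·256 + 7·502 + 2·146 + 7·491) / 27 = 11154 / 27 ≈ 413.11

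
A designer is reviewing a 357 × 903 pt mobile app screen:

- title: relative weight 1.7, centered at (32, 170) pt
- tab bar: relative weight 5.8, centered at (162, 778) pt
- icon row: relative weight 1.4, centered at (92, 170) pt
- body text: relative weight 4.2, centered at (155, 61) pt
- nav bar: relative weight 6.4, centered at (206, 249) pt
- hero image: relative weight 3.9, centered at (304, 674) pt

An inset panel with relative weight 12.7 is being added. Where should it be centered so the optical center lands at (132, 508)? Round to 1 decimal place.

(38.4, 694.6)

With the inset panel, Σw becomes 1.7 + 5.8 + 1.4 + 4.2 + 6.4 + 3.9 + 12.7 = 36.1.
x: target moment 36.1×132 = 4765.2; current 1.7·32 + 5.8·162 + 1.4·92 + 4.2·155 + 6.4·206 + 3.9·304 = 4277.8; the inset panel supplies 487.4, so x = 487.4/12.7 ≈ 38.38.
y: target moment 36.1×508 = 18338.8; current 1.7·170 + 5.8·778 + 1.4·170 + 4.2·61 + 6.4·249 + 3.9·674 = 9517.8; the inset panel supplies 8821.0, so y = 8821.0/12.7 ≈ 694.57.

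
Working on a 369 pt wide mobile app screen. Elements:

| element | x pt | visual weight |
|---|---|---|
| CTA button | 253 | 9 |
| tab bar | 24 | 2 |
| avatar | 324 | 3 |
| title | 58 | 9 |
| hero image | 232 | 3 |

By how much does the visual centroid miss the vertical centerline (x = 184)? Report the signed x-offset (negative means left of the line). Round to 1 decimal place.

≈ -10.3 pt

Σw = 9 + 2 + 3 + 9 + 3 = 26.
x: (9·253 + 2·24 + 3·324 + 9·58 + 3·232) / 26 = 4515 / 26 ≈ 173.65
Difference: 173.65 − 184 ≈ -10.35.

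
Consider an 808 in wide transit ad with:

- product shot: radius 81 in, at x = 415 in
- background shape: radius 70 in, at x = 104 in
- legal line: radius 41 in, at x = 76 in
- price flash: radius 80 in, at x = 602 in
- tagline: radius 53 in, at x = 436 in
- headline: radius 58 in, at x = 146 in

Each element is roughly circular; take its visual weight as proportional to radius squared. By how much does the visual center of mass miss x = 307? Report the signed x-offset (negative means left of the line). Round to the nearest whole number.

≈ 40 in

r² weights: product shot 81² = 6561, background shape 70² = 4900, legal line 41² = 1681, price flash 80² = 6400, tagline 53² = 2809, headline 58² = 3364. Total = 25715.
x: moment 8928839 / weight 25715 ≈ 347.22
Offset from x = 307: 347.22 − 307 ≈ 40.22.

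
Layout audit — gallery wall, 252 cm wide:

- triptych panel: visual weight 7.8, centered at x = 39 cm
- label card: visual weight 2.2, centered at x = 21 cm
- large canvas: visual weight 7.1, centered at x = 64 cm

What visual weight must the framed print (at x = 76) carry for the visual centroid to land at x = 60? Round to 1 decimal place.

w ≈ 13.8

Known weights sum to 7.8 + 2.2 + 7.1 = 17.1; their moment is 7.8·39 + 2.2·21 + 7.1·64 = 804.8.
Set Σw·x/Σw = 60: (804.8 + 76w) = 60·(17.1 + w).
Solving: w = (60·17.1 − 804.8) / (76 − 60) = 221.2 / 16 ≈ 13.83.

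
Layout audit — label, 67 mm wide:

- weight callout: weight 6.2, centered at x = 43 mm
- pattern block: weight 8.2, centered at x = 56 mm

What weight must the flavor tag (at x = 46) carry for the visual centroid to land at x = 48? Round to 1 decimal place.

Fixed elements: Σw = 6.2 + 8.2 = 14.4, Σw·x = 6.2·43 + 8.2·56 = 725.8.
For the centroid to hit 48: (725.8 + w·46) / (14.4 + w) = 48.
Rearranging, w·(46 − 48) = 48·14.4 − 725.8 = -34.6, so w ≈ -34.6/-2 = 17.30.

w ≈ 17.3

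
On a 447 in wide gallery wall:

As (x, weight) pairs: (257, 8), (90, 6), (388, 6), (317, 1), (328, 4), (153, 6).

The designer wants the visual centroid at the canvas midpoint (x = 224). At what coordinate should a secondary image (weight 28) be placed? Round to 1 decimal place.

With the secondary image, Σw becomes 8 + 6 + 6 + 1 + 4 + 6 + 28 = 59.
x: need Σw·x = 59·224 = 13216. Existing = 8·257 + 6·90 + 6·388 + 1·317 + 4·328 + 6·153 = 7471. Remainder 5745 / 28 ≈ 205.18.

x ≈ 205.2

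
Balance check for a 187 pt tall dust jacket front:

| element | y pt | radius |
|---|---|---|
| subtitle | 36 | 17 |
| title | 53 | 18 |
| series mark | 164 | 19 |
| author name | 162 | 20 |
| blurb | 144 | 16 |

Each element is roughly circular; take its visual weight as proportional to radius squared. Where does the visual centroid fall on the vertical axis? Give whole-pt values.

y ≈ 116

r² weights: subtitle 17² = 289, title 18² = 324, series mark 19² = 361, author name 20² = 400, blurb 16² = 256. Total = 1630.
y-moment: 289·36 + 324·53 + 361·164 + 400·162 + 256·144 = 188444; centroid 188444/1630 ≈ 115.61.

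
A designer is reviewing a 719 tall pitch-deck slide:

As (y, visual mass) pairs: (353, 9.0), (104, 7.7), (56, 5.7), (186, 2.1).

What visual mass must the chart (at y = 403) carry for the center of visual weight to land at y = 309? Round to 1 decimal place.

Existing Σw = 24.5 (9.0 + 7.7 + 5.7 + 2.1); existing moment 9.0·353 + 7.7·104 + 5.7·56 + 2.1·186 = 4687.6.
Balance at y = 309 requires (4687.6 + w·403) / (24.5 + w) = 309.
So w = (309·24.5 − 4687.6)/(403 − 309) = 2882.9/94 ≈ 30.67.

w ≈ 30.7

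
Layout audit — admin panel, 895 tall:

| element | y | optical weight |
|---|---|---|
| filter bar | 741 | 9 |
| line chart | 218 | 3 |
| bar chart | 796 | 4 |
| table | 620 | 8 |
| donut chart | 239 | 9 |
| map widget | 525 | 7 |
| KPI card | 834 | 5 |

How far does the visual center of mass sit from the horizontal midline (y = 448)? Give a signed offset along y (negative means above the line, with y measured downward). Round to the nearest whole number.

Total weight = 9 + 3 + 4 + 8 + 9 + 7 + 5 = 45.
Σw·y = 9·741 + 3·218 + 4·796 + 8·620 + 9·239 + 7·525 + 5·834 = 25463, so ȳ = 25463/45 ≈ 565.84.
Difference: 565.84 − 448 ≈ 117.84.

≈ 118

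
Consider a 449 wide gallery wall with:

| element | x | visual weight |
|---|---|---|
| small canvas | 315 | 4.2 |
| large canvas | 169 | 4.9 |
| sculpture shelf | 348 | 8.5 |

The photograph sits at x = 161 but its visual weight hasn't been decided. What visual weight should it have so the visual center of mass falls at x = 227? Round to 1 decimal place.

Known weights sum to 4.2 + 4.9 + 8.5 = 17.6; their moment is 4.2·315 + 4.9·169 + 8.5·348 = 5109.1.
For the centroid to hit 227: (5109.1 + w·161) / (17.6 + w) = 227.
Solving: w = (227·17.6 − 5109.1) / (161 − 227) = -1113.9 / -66 ≈ 16.88.

w ≈ 16.9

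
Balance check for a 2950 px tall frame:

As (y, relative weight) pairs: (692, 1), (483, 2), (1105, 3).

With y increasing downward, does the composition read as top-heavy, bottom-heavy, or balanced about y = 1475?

top-heavy

Σw = 1 + 2 + 3 = 6.
y-moment: 1·692 + 2·483 + 3·1105 = 4973; centroid 4973/6 ≈ 828.83.
828.8 lies above (smaller y than) the midline 1475, so the layout is top-heavy.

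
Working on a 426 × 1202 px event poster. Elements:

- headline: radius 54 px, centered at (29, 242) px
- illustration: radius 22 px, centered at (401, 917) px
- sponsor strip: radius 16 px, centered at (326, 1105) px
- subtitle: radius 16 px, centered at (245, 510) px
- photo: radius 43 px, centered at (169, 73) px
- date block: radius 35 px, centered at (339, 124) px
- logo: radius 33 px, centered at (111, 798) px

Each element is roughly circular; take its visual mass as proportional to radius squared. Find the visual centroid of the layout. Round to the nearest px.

(158, 337)

r² weights: headline 54² = 2916, illustration 22² = 484, sponsor strip 16² = 256, subtitle 16² = 256, photo 43² = 1849, date block 35² = 1225, logo 33² = 1089. Total = 8075.
Σw·x = 2916·29 + 484·401 + 256·326 + 256·245 + 1849·169 + 1225·339 + 1089·111 = 1273459, so x̄ = 1273459/8075 ≈ 157.70.
Σw·y = 2916·242 + 484·917 + 256·1105 + 256·510 + 1849·73 + 1225·124 + 1089·798 = 2718839, so ȳ = 2718839/8075 ≈ 336.70.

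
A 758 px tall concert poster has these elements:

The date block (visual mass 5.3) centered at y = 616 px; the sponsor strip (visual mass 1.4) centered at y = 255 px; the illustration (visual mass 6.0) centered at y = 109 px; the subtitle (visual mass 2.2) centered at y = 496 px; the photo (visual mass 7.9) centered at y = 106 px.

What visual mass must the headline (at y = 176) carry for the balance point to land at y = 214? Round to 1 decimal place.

w ≈ 34.9

Existing Σw = 22.8 (5.3 + 1.4 + 6.0 + 2.2 + 7.9); existing moment 5.3·616 + 1.4·255 + 6.0·109 + 2.2·496 + 7.9·106 = 6204.4.
Balance at y = 214 requires (6204.4 + w·176) / (22.8 + w) = 214.
Rearranging, w·(176 − 214) = 214·22.8 − 6204.4 = -1325.2, so w ≈ -1325.2/-38 = 34.87.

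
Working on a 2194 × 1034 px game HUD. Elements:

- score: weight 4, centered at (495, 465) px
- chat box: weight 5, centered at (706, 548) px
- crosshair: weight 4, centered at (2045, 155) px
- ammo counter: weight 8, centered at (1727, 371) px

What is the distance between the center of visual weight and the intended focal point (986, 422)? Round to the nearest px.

≈ 325 px

Weights sum to 4 + 5 + 4 + 8 = 21.
Σw·x = 4·495 + 5·706 + 4·2045 + 8·1727 = 27506, so x̄ = 27506/21 ≈ 1309.81.
Σw·y = 4·465 + 5·548 + 4·155 + 8·371 = 8188, so ȳ = 8188/21 ≈ 389.90.
Relative to (986, 422): Δ = (323.81, -32.10); |Δ| = √(323.81² + -32.10²) ≈ 325.40.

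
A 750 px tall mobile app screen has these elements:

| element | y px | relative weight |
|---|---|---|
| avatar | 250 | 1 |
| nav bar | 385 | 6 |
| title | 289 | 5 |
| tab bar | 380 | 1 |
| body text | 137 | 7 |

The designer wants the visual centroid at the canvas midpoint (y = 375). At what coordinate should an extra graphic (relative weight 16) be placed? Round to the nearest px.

y ≈ 510

New total weight: (1 + 6 + 5 + 1 + 7) + 16 = 36.
y: target moment 36×375 = 13500; current 1·250 + 6·385 + 5·289 + 1·380 + 7·137 = 5344; the extra graphic supplies 8156, so y = 8156/16 ≈ 509.75.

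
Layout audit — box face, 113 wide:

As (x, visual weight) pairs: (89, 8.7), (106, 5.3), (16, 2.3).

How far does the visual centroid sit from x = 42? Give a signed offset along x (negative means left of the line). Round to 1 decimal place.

≈ 42.2

Weights sum to 8.7 + 5.3 + 2.3 = 16.3.
Σw·x = 8.7·89 + 5.3·106 + 2.3·16 = 1372.9, so x̄ = 1372.9/16.3 ≈ 84.23.
Difference: 84.23 − 42 ≈ 42.23.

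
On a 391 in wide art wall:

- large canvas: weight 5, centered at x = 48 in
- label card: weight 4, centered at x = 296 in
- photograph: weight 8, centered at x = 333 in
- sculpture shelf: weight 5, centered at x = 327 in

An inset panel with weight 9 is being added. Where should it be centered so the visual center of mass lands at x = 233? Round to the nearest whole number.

With the inset panel, Σw becomes 5 + 4 + 8 + 5 + 9 = 31.
x: target moment 31×233 = 7223; current 5·48 + 4·296 + 8·333 + 5·327 = 5723; the inset panel supplies 1500, so x = 1500/9 ≈ 166.67.

x ≈ 167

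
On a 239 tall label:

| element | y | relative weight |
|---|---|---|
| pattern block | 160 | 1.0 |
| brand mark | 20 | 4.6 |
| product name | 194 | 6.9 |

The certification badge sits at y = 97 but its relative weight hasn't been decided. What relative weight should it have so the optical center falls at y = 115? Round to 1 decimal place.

Known weights sum to 1.0 + 4.6 + 6.9 = 12.5; their moment is 1.0·160 + 4.6·20 + 6.9·194 = 1590.6.
Balance at y = 115 requires (1590.6 + w·97) / (12.5 + w) = 115.
So w = (115·12.5 − 1590.6)/(97 − 115) = -153.1/-18 ≈ 8.51.

w ≈ 8.5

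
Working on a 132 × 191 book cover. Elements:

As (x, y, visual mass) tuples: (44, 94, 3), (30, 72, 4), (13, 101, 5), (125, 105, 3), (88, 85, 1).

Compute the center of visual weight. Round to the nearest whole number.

(49, 92)

Σw = 3 + 4 + 5 + 3 + 1 = 16.
x-moment: 3·44 + 4·30 + 5·13 + 3·125 + 1·88 = 780; centroid 780/16 ≈ 48.75.
y-moment: 3·94 + 4·72 + 5·101 + 3·105 + 1·85 = 1475; centroid 1475/16 ≈ 92.19.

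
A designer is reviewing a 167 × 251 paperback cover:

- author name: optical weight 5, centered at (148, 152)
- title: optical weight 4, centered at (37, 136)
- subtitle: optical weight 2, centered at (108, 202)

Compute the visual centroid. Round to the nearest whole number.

(100, 155)

Total weight = 5 + 4 + 2 = 11.
x: (5·148 + 4·37 + 2·108) / 11 = 1104 / 11 ≈ 100.36
y: (5·152 + 4·136 + 2·202) / 11 = 1708 / 11 ≈ 155.27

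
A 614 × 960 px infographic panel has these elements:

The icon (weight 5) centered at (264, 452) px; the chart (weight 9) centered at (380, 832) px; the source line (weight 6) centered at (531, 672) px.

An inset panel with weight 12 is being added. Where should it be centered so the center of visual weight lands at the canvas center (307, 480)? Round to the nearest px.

(158, 132)

With the inset panel, Σw becomes 5 + 9 + 6 + 12 = 32.
Along x: (7926 + 12·x) / 32 = 307 (existing moment 5·264 + 9·380 + 6·531 = 7926) ⇒ x = (9824 − 7926) / 12 ≈ 158.17.
Along y: (13780 + 12·y) / 32 = 480 (existing moment 5·452 + 9·832 + 6·672 = 13780) ⇒ y = (15360 − 13780) / 12 ≈ 131.67.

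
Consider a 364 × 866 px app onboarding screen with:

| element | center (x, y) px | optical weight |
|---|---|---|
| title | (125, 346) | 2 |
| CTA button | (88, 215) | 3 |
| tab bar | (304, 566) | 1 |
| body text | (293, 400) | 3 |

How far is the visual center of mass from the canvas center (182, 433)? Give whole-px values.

≈ 88 px

Σw = 2 + 3 + 1 + 3 = 9.
x-moment: 2·125 + 3·88 + 1·304 + 3·293 = 1697; centroid 1697/9 ≈ 188.56.
y-moment: 2·346 + 3·215 + 1·566 + 3·400 = 3103; centroid 3103/9 ≈ 344.78.
From (182, 433): dx = 6.56, dy = -88.22, so the distance is √(dx²+dy²) ≈ 88.47.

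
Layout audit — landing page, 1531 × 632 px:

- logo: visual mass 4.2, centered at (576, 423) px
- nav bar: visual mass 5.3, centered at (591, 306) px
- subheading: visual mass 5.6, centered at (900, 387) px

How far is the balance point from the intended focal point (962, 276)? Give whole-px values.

Total weight = 4.2 + 5.3 + 5.6 = 15.1.
x-moment: 4.2·576 + 5.3·591 + 5.6·900 = 10591.5; centroid 10591.5/15.1 ≈ 701.42.
y-moment: 4.2·423 + 5.3·306 + 5.6·387 = 5565.6; centroid 5565.6/15.1 ≈ 368.58.
Relative to (962, 276): Δ = (-260.58, 92.58); |Δ| = √(-260.58² + 92.58²) ≈ 276.53.

≈ 277 px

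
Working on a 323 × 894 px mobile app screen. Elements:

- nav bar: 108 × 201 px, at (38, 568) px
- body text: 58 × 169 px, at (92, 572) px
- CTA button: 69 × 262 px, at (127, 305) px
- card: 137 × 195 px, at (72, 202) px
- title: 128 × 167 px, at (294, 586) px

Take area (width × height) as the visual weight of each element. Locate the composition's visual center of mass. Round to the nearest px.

Taking area as weight: nav bar 108·201 = 21708, body text 58·169 = 9802, CTA button 69·262 = 18078, card 137·195 = 26715, title 128·167 = 21376. Sum 97679.
x: (21708·38 + 9802·92 + 18078·127 + 26715·72 + 21376·294) / 97679 = 12230618 / 97679 ≈ 125.21
y: (21708·568 + 9802·572 + 18078·305 + 26715·202 + 21376·586) / 97679 = 41373444 / 97679 ≈ 423.57

(125, 424)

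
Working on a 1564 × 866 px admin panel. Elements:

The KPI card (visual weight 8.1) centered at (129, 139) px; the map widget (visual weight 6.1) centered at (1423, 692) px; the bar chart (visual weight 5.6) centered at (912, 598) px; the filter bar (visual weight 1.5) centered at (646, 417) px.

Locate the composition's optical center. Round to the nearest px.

Σw = 8.1 + 6.1 + 5.6 + 1.5 = 21.3.
Σw·x = 8.1·129 + 6.1·1423 + 5.6·912 + 1.5·646 = 15801.4, so x̄ = 15801.4/21.3 ≈ 741.85.
Σw·y = 8.1·139 + 6.1·692 + 5.6·598 + 1.5·417 = 9321.4, so ȳ = 9321.4/21.3 ≈ 437.62.

(742, 438)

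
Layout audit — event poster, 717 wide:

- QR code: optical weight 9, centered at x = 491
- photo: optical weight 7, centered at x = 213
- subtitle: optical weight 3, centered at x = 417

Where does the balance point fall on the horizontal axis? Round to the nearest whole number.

x ≈ 377

Σw = 9 + 7 + 3 = 19.
x: (9·491 + 7·213 + 3·417) / 19 = 7161 / 19 ≈ 376.89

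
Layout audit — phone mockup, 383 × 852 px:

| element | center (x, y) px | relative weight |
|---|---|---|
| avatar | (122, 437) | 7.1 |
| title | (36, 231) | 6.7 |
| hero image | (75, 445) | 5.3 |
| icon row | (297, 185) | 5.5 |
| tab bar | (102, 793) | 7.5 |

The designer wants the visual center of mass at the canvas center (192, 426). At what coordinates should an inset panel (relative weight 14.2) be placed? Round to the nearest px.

With the inset panel, Σw becomes 7.1 + 6.7 + 5.3 + 5.5 + 7.5 + 14.2 = 46.3.
x: need Σw·x = 46.3·192 = 8889.6. Existing = 7.1·122 + 6.7·36 + 5.3·75 + 5.5·297 + 7.5·102 = 3903.4. Remainder 4986.2 / 14.2 ≈ 351.14.
y: need Σw·y = 46.3·426 = 19723.8. Existing = 7.1·437 + 6.7·231 + 5.3·445 + 5.5·185 + 7.5·793 = 13973.9. Remainder 5749.9 / 14.2 ≈ 404.92.

(351, 405)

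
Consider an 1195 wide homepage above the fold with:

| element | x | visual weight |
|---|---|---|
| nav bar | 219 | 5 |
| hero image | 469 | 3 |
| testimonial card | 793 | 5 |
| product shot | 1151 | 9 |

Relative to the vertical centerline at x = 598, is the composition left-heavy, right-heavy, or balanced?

right-heavy

Weights sum to 5 + 3 + 5 + 9 = 22.
x-moment: 5·219 + 3·469 + 5·793 + 9·1151 = 16826; centroid 16826/22 ≈ 764.82.
764.8 lies right of the midline 598, so the layout is right-heavy.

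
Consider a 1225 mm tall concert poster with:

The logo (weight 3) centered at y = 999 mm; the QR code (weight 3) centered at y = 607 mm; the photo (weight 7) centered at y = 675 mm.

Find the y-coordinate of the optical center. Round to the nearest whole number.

Σw = 3 + 3 + 7 = 13.
y-moment: 3·999 + 3·607 + 7·675 = 9543; centroid 9543/13 ≈ 734.08.

y ≈ 734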